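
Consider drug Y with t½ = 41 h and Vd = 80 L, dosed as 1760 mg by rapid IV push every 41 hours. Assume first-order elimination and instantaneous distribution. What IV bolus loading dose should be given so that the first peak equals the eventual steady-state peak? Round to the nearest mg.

f = (1/2)^(41/41) ≈ 0.500000; accumulation ratio R = 1/(1−f) ≈ 2.00000.
Loading dose to hit Cmax,ss on first dose: D_load = D_maint·R ≈ 1760 × 2.00000 ≈ 3520.00 mg.

3520 mg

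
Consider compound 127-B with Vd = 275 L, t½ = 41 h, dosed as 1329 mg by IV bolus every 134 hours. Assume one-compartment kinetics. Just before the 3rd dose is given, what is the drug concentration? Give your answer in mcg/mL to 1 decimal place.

0.6 mcg/mL

f = (1/2)^(τ/t½) = (1/2)^(134/41) ≈ 0.1038.
C₀ = D/Vd = 1329/275 ≈ 4.833 mcg/mL.
Before the 3rd dose, 2 doses have been given. Superposition: Cmin = C₀·(f + f²).
≈ 4.833 × (0.1038 + 0.0108) ≈ 4.833 × 0.1146 ≈ 0.554 mcg/mL.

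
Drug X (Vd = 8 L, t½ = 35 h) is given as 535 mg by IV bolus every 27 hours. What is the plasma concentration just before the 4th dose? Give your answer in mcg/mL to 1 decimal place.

75.6 mcg/mL

f = (1/2)^(τ/t½) = (1/2)^(27/35) ≈ 0.5858.
C₀ = D/Vd = 535/8 ≈ 66.875 mcg/mL.
Before the 4th dose, 3 doses have been given. Superposition: Cmin = C₀·(f + f² + … + f^3).
≈ 66.875 × (0.5858 + 0.3432 + 0.2010) ≈ 66.875 × 1.1300 ≈ 75.569 mcg/mL.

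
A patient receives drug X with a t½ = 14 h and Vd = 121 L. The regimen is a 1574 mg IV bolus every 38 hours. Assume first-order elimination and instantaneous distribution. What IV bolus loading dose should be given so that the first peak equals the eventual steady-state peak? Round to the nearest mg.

1857 mg

f = (1/2)^(38/14) ≈ 0.152377; accumulation ratio R = 1/(1−f) ≈ 1.17977.
Loading dose to hit Cmax,ss on first dose: D_load = D_maint·R ≈ 1574 × 1.17977 ≈ 1856.96 mg.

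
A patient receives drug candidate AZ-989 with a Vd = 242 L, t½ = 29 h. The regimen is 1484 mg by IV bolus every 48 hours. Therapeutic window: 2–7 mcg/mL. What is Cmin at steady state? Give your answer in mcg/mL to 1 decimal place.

Over one 48-h interval, 48/29 ≈ 1.6552 half-lives elapse, leaving f ≈ 0.3175 of each dose.
Accumulation ratio R = 1/(1 − f) ≈ 1/0.6825 ≈ 1.4652.
Single-dose peak C₀ = D/Vd = 1484/242 ≈ 6.132 mcg/mL.
Steady-state peak Cmax,ss = C₀·R ≈ 6.132 × 1.4652 ≈ 8.985 mcg/mL.
Steady-state trough Cmin,ss = Cmax,ss·f ≈ 8.985 × 0.3175 ≈ 2.853 mcg/mL.
Trough 2.9 mcg/mL vs MEC 2 mcg/mL: adequate.

2.9 mcg/mL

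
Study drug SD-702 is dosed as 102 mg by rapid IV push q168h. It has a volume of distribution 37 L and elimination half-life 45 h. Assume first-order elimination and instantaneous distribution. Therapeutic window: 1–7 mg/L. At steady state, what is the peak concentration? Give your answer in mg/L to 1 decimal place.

3.0 mg/L

Over one 168-h interval, 168/45 ≈ 3.7333 half-lives elapse, leaving f ≈ 0.0752 of each dose.
Accumulation ratio R = 1/(1 − f) ≈ 1/0.9248 ≈ 1.0813.
Each bolus raises the concentration by D/Vd = 102/37 ≈ 2.757 mg/L.
Cmax,ss = C₀/(1 − f) ≈ 2.757/0.9248 ≈ 2.981 mg/L.
Peak 3.0 mg/L vs MTC 7 mg/L: below toxic threshold.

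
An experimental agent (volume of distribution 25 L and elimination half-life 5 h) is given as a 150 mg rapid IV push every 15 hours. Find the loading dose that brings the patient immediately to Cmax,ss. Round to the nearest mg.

171 mg

f = (1/2)^(15/5) ≈ 0.125000; accumulation ratio R = 1/(1−f) ≈ 1.14286.
Loading dose to hit Cmax,ss on first dose: D_load = D_maint·R ≈ 150 × 1.14286 ≈ 171.43 mg.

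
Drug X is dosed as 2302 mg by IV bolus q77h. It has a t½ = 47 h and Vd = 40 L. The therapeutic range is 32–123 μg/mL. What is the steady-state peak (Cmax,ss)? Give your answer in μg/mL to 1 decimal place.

Over one 77-h interval, 77/47 ≈ 1.6383 half-lives elapse, leaving f ≈ 0.3212 of each dose.
Accumulation ratio R = 1/(1 − f) ≈ 1/0.6788 ≈ 1.4732.
Each bolus raises the concentration by D/Vd = 2302/40 ≈ 57.550 μg/mL.
Cmax,ss = C₀/(1 − f) ≈ 57.550/0.6788 ≈ 84.782 μg/mL.
Peak 84.8 μg/mL vs MTC 123 μg/mL: below toxic threshold.

84.8 μg/mL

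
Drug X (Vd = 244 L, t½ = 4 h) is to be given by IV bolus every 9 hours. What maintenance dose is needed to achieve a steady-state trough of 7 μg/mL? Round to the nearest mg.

τ/t½ = 9/4 ≈ 2.25, so f = (1/2)^(9/4) ≈ 0.210224.
Cmin,ss = (D/Vd)·f/(1−f), so D = Cmin,ss·Vd·(1−f)/f.
D = 7 × 244 × (1−f)/f ≈ 7 × 244 × 3.75683 ≈ 6416.67 mg.

6417 mg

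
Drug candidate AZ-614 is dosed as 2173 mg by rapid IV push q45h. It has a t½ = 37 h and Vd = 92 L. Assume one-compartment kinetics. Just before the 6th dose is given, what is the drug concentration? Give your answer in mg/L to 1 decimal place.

f = (1/2)^(τ/t½) = (1/2)^(45/37) ≈ 0.4304.
C₀ = D/Vd = 2173/92 ≈ 23.620 mg/L.
Before the 6th dose, 5 doses have been given. Superposition: Cmin = C₀·(f + f² + … + f^5).
≈ 23.620 × (0.4304 + 0.1852 + 0.0797 + 0.0343 + 0.0148) ≈ 23.620 × 0.7444 ≈ 17.583 mg/L.

17.6 mg/L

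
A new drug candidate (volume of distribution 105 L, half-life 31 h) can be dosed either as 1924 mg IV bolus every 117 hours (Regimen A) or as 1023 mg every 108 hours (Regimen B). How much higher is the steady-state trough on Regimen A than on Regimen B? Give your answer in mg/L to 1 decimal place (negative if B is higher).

Regimen A: f = (1/2)^(117/31) ≈ 0.0731; Cmin,ss = (1924/105)·f/(1−f) ≈ 1.445 mg/L.
Regimen B: f = (1/2)^(108/31) ≈ 0.0894; Cmin,ss = (1023/105)·f/(1−f) ≈ 0.957 mg/L.
Difference ≈ 1.445 − 0.957 ≈ 0.488 mg/L.

0.5 mg/L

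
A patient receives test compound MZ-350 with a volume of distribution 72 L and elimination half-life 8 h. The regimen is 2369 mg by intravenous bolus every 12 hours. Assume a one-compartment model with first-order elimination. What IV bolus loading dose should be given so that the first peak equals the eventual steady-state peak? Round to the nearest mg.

f = (1/2)^(12/8) ≈ 0.353553; accumulation ratio R = 1/(1−f) ≈ 1.54692.
Loading dose to hit Cmax,ss on first dose: D_load = D_maint·R ≈ 2369 × 1.54692 ≈ 3664.65 mg.

3665 mg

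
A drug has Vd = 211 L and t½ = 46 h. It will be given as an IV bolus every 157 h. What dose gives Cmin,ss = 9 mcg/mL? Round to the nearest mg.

τ/t½ = 157/46 ≈ 3.413, so f = (1/2)^(157/46) ≈ 0.093880.
Cmin,ss = (D/Vd)·f/(1−f), so D = Cmin,ss·Vd·(1−f)/f.
D = 9 × 211 × (1−f)/f ≈ 9 × 211 × 9.65190 ≈ 18328.96 mg.

18329 mg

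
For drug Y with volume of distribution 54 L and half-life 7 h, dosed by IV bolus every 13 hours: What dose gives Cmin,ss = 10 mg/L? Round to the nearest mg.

τ/t½ = 13/7 ≈ 1.8571, so f = (1/2)^(13/7) ≈ 0.276022.
Cmin,ss = (D/Vd)·f/(1−f), so D = Cmin,ss·Vd·(1−f)/f.
D = 10 × 54 × (1−f)/f ≈ 10 × 54 × 2.62290 ≈ 1416.37 mg.

1416 mg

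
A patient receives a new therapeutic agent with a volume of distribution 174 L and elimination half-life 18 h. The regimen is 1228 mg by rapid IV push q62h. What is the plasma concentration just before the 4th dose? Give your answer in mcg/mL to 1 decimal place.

f = (1/2)^(τ/t½) = (1/2)^(62/18) ≈ 0.0919.
C₀ = D/Vd = 1228/174 ≈ 7.057 mcg/mL.
Before the 4th dose, 3 doses have been given. Superposition: Cmin = C₀·(f + f² + … + f^3).
≈ 7.057 × (0.0919 + 0.0084 + 0.0008) ≈ 7.057 × 0.1011 ≈ 0.713 mcg/mL.

0.7 mcg/mL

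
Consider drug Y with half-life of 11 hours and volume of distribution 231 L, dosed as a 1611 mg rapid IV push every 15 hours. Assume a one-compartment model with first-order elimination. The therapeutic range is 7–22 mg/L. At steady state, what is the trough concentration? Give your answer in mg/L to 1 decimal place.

τ/t½ = 15/11 ≈ 1.3636, so fraction remaining f = (1/2)^(15/11) ≈ 0.3886.
Each bolus raises the concentration by D/Vd = 1611/231 ≈ 6.974 mg/L.
Steady-state trough Cmin,ss = C₀·f/(1−f) ≈ 6.974 × 0.3886/0.6114 ≈ 4.433 mg/L.
Trough 4.4 mg/L vs MEC 7 mg/L: subtherapeutic.

4.4 mg/L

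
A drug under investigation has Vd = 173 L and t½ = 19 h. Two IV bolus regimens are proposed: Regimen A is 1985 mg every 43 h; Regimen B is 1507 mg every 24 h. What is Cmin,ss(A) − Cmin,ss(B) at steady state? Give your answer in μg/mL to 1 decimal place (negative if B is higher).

-3.2 μg/mL

Regimen A: f = (1/2)^(43/19) ≈ 0.2083; Cmin,ss = (1985/173)·f/(1−f) ≈ 3.019 μg/mL.
Regimen B: f = (1/2)^(24/19) ≈ 0.4166; Cmin,ss = (1507/173)·f/(1−f) ≈ 6.220 μg/mL.
Difference ≈ 3.019 − 6.220 ≈ -3.201 μg/mL.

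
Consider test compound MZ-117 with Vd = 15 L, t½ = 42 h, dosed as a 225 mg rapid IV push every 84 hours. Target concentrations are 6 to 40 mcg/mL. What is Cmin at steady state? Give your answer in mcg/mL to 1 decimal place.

The dosing interval is 2 half-lives, so f = 2^(−2) = 0.25.
At steady state, R = 1/(1 − 0.25) = 4/3.
Single-dose peak C₀ = D/Vd = 225/15 = 15 mcg/mL.
Steady-state peak Cmax,ss = C₀·R = 15 × 4/3 ≈ 20.000 mcg/mL.
Steady-state trough Cmin,ss = Cmax,ss·f ≈ 20.000 × 0.25 ≈ 5.000 mcg/mL.
Trough 5.0 mcg/mL vs MEC 6 mcg/mL: subtherapeutic.

5.0 mcg/mL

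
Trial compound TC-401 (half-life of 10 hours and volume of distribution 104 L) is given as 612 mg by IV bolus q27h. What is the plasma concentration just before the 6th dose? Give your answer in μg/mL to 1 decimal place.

f = (1/2)^(τ/t½) = (1/2)^(27/10) ≈ 0.1539.
C₀ = D/Vd = 612/104 ≈ 5.885 μg/mL.
Before the 6th dose, 5 doses have been given. Superposition: Cmin = C₀·(f + f² + … + f^5).
≈ 5.885 × (0.1539 + 0.0237 + 0.0036 + 0.0006 + 0.0001) ≈ 5.885 × 0.1819 ≈ 1.070 μg/mL.

1.1 μg/mL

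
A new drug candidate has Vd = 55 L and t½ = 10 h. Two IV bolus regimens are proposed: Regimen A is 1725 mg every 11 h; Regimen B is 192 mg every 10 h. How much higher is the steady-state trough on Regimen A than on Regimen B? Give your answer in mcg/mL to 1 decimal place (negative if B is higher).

Regimen A: f = (1/2)^(11/10) ≈ 0.4665; Cmin,ss = (1725/55)·f/(1−f) ≈ 27.425 mcg/mL.
Regimen B: f = (1/2)^(10/10) ≈ 0.5000; Cmin,ss = (192/55)·f/(1−f) ≈ 3.491 mcg/mL.
Difference ≈ 27.425 − 3.491 ≈ 23.934 mcg/mL.

23.9 mcg/mL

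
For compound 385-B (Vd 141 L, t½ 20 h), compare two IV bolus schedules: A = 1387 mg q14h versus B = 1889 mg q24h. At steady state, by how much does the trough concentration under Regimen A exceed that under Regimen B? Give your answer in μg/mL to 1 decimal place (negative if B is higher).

5.4 μg/mL

Regimen A: f = (1/2)^(14/20) ≈ 0.6156; Cmin,ss = (1387/141)·f/(1−f) ≈ 15.753 μg/mL.
Regimen B: f = (1/2)^(24/20) ≈ 0.4353; Cmin,ss = (1889/141)·f/(1−f) ≈ 10.327 μg/mL.
Difference ≈ 15.753 − 10.327 ≈ 5.426 μg/mL.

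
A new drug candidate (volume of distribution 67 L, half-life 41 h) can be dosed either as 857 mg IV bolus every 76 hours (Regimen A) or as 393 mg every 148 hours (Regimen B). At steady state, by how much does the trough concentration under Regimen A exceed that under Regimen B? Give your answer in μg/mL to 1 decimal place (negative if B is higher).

4.4 μg/mL

Regimen A: f = (1/2)^(76/41) ≈ 0.2767; Cmin,ss = (857/67)·f/(1−f) ≈ 4.893 μg/mL.
Regimen B: f = (1/2)^(148/41) ≈ 0.0819; Cmin,ss = (393/67)·f/(1−f) ≈ 0.523 μg/mL.
Difference ≈ 4.893 − 0.523 ≈ 4.370 μg/mL.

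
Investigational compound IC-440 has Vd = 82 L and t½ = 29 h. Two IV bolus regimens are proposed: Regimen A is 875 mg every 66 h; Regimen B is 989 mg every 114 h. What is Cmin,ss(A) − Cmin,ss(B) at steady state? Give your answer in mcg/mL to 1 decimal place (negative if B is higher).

Regimen A: f = (1/2)^(66/29) ≈ 0.2065; Cmin,ss = (875/82)·f/(1−f) ≈ 2.777 mcg/mL.
Regimen B: f = (1/2)^(114/29) ≈ 0.0656; Cmin,ss = (989/82)·f/(1−f) ≈ 0.847 mcg/mL.
Difference ≈ 2.777 − 0.847 ≈ 1.930 mcg/mL.

1.9 mcg/mL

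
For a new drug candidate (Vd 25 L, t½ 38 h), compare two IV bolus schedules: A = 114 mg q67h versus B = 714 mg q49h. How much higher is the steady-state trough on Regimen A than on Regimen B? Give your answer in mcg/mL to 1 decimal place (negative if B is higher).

-17.9 mcg/mL

Regimen A: f = (1/2)^(67/38) ≈ 0.2946; Cmin,ss = (114/25)·f/(1−f) ≈ 1.904 mcg/mL.
Regimen B: f = (1/2)^(49/38) ≈ 0.4091; Cmin,ss = (714/25)·f/(1−f) ≈ 19.773 mcg/mL.
Difference ≈ 1.904 − 19.773 ≈ -17.869 mcg/mL.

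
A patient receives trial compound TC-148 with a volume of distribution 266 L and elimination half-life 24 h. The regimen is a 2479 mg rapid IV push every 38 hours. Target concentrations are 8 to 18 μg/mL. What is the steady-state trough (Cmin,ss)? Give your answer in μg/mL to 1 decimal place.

4.7 μg/mL

τ/t½ = 38/24 ≈ 1.5833, so fraction remaining f = (1/2)^(38/24) ≈ 0.3337.
At steady state, accumulation factor R = 1/(1 − e^(−kτ)) ≈ 1.5008.
Each bolus raises the concentration by D/Vd = 2479/266 ≈ 9.320 μg/mL.
Cmax,ss = C₀/(1 − f) ≈ 9.320/0.6663 ≈ 13.988 μg/mL.
Steady-state trough Cmin,ss = Cmax,ss·f ≈ 13.988 × 0.3337 ≈ 4.668 μg/mL.
Trough 4.7 μg/mL vs MEC 8 μg/mL: subtherapeutic.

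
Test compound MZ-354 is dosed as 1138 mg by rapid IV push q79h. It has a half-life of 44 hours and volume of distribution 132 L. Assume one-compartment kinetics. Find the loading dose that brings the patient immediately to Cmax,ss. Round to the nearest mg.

f = (1/2)^(79/44) ≈ 0.288081; accumulation ratio R = 1/(1−f) ≈ 1.40465.
Loading dose to hit Cmax,ss on first dose: D_load = D_maint·R ≈ 1138 × 1.40465 ≈ 1598.49 mg.

1598 mg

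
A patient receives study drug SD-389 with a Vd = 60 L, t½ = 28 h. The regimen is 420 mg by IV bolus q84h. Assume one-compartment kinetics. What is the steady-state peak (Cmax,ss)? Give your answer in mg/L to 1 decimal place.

8.0 mg/L

τ = 84 h = 3 half-lives, so f = (1/2)^3 = 0.125.
At steady state, R = 1/(1 − 0.125) = 8/7.
Single-dose peak C₀ = D/Vd = 420/60 = 7 mg/L.
Steady-state peak Cmax,ss = C₀·R = 7 × 8/7 ≈ 8.000 mg/L.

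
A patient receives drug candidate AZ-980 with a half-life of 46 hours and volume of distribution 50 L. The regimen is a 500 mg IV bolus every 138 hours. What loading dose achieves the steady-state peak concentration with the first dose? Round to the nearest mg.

f = (1/2)^(138/46) ≈ 0.125000; accumulation ratio R = 1/(1−f) ≈ 1.14286.
Loading dose to hit Cmax,ss on first dose: D_load = D_maint·R ≈ 500 × 1.14286 ≈ 571.43 mg.

571 mg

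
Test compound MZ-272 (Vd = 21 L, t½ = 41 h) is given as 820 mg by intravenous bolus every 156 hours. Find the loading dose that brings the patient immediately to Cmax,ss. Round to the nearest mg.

f = (1/2)^(156/41) ≈ 0.071551; accumulation ratio R = 1/(1−f) ≈ 1.07707.
Loading dose to hit Cmax,ss on first dose: D_load = D_maint·R ≈ 820 × 1.07707 ≈ 883.20 mg.

883 mg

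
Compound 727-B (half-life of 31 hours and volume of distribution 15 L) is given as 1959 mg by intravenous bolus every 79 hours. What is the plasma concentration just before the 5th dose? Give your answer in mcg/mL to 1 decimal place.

26.9 mcg/mL

f = (1/2)^(τ/t½) = (1/2)^(79/31) ≈ 0.1709.
C₀ = D/Vd = 1959/15 ≈ 130.600 mcg/mL.
Before the 5th dose, 4 doses have been given. Superposition: Cmin = C₀·(f + f² + … + f^4).
≈ 130.600 × (0.1709 + 0.0292 + 0.0050 + 0.0009) ≈ 130.600 × 0.2060 ≈ 26.904 mcg/mL.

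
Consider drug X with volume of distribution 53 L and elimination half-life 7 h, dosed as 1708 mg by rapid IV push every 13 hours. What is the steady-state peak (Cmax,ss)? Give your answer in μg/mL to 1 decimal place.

τ/t½ = 13/7 ≈ 1.8571, so fraction remaining f = (1/2)^(13/7) ≈ 0.2760.
Accumulation ratio R = 1/(1 − f) ≈ 1/0.7240 ≈ 1.3812.
Single-dose peak C₀ = D/Vd = 1708/53 ≈ 32.226 μg/mL.
Steady-state peak Cmax,ss = C₀·R ≈ 32.226 × 1.3812 ≈ 44.511 μg/mL.

44.5 μg/mL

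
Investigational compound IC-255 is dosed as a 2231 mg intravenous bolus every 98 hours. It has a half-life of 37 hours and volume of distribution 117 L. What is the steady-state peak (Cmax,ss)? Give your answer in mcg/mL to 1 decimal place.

22.7 mcg/mL

k = ln2/t½ = ln2/37 ≈ 0.018734 h⁻¹; fraction remaining f = e^(−kτ) = e^(−0.018734×98) ≈ 0.1595.
Accumulation ratio R = 1/(1 − f) ≈ 1/0.8405 ≈ 1.1898.
Each bolus raises the concentration by D/Vd = 2231/117 ≈ 19.068 mcg/mL.
Steady-state peak Cmax,ss = C₀·R ≈ 19.068 × 1.1898 ≈ 22.687 mcg/mL.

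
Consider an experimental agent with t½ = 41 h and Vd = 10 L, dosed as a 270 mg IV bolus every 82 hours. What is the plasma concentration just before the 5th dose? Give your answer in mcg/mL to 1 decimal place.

9.0 mcg/mL

f = (1/2)^(τ/t½) = (1/2)^(82/41) ≈ 0.2500.
C₀ = D/Vd = 270/10 ≈ 27.000 mcg/mL.
Before the 5th dose, 4 doses have been given. Superposition: Cmin = C₀·(f + f² + … + f^4).
≈ 27.000 × (0.2500 + 0.0625 + 0.0156 + 0.0039) ≈ 27.000 × 0.3320 ≈ 8.964 mcg/mL.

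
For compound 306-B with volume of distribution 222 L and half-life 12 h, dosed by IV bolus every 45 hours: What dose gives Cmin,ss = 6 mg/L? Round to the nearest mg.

16589 mg

τ/t½ = 45/12 ≈ 3.75, so f = (1/2)^(45/12) ≈ 0.074325.
Cmin,ss = (D/Vd)·f/(1−f), so D = Cmin,ss·Vd·(1−f)/f.
D = 6 × 222 × (1−f)/f ≈ 6 × 222 × 12.45442 ≈ 16589.29 mg.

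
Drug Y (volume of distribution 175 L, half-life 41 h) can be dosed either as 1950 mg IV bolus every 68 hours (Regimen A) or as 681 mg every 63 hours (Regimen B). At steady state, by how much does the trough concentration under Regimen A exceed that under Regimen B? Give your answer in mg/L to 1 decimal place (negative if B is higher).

3.1 mg/L

Regimen A: f = (1/2)^(68/41) ≈ 0.3168; Cmin,ss = (1950/175)·f/(1−f) ≈ 5.167 mg/L.
Regimen B: f = (1/2)^(63/41) ≈ 0.3447; Cmin,ss = (681/175)·f/(1−f) ≈ 2.047 mg/L.
Difference ≈ 5.167 − 2.047 ≈ 3.120 mg/L.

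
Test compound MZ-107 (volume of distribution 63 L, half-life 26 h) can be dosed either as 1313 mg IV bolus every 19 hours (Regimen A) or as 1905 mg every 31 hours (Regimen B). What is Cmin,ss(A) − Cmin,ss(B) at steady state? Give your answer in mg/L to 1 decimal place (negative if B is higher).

8.1 mg/L

Regimen A: f = (1/2)^(19/26) ≈ 0.6026; Cmin,ss = (1313/63)·f/(1−f) ≈ 31.603 mg/L.
Regimen B: f = (1/2)^(31/26) ≈ 0.4376; Cmin,ss = (1905/63)·f/(1−f) ≈ 23.528 mg/L.
Difference ≈ 31.603 − 23.528 ≈ 8.075 mg/L.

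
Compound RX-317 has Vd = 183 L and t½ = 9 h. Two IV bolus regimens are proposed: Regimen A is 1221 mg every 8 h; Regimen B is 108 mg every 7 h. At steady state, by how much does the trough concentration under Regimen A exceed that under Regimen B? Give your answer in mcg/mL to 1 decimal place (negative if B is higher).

7.0 mcg/mL

Regimen A: f = (1/2)^(8/9) ≈ 0.5400; Cmin,ss = (1221/183)·f/(1−f) ≈ 7.833 mcg/mL.
Regimen B: f = (1/2)^(7/9) ≈ 0.5833; Cmin,ss = (108/183)·f/(1−f) ≈ 0.826 mcg/mL.
Difference ≈ 7.833 − 0.826 ≈ 7.007 mcg/mL.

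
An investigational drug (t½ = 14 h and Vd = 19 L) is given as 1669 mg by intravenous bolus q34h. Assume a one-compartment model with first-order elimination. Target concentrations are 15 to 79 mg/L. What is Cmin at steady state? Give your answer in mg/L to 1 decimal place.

20.0 mg/L

k = ln2/t½ = ln2/14 ≈ 0.049511 h⁻¹; fraction remaining f = e^(−kτ) = e^(−0.049511×34) ≈ 0.1857.
Each bolus raises the concentration by D/Vd = 1669/19 ≈ 87.842 mg/L.
Steady-state trough Cmin,ss = C₀·f/(1−f) ≈ 87.842 × 0.1857/0.8143 ≈ 20.032 mg/L.
Trough 20.0 mg/L vs MEC 15 mg/L: adequate.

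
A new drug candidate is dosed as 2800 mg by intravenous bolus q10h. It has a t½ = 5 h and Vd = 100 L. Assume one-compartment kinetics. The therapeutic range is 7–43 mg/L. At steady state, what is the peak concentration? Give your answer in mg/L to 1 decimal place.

37.3 mg/L

The dosing interval is 2 half-lives, so f = 2^(−2) = 0.25.
At steady state, R = 1/(1 − 0.25) = 4/3.
Single-dose peak C₀ = D/Vd = 2800/100 = 28 mg/L.
Steady-state peak Cmax,ss = C₀·R = 28 × 4/3 ≈ 37.333 mg/L.
Peak 37.3 mg/L vs MTC 43 mg/L: below toxic threshold.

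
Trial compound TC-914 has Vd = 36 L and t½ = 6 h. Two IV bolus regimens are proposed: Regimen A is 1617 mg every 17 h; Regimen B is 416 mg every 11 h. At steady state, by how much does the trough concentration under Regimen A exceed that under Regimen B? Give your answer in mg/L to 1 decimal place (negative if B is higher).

2.8 mg/L

Regimen A: f = (1/2)^(17/6) ≈ 0.1403; Cmin,ss = (1617/36)·f/(1−f) ≈ 7.330 mg/L.
Regimen B: f = (1/2)^(11/6) ≈ 0.2806; Cmin,ss = (416/36)·f/(1−f) ≈ 4.507 mg/L.
Difference ≈ 7.330 − 4.507 ≈ 2.823 mg/L.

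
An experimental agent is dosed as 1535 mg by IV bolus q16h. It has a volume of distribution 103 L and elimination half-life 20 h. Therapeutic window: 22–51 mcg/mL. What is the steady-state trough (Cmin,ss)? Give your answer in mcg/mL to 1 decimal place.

20.1 mcg/mL

τ/t½ = 16/20 ≈ 0.8, so fraction remaining f = (1/2)^(16/20) ≈ 0.5743.
Accumulation ratio R = 1/(1 − f) ≈ 1/0.4257 ≈ 2.3491.
Single-dose peak C₀ = D/Vd = 1535/103 ≈ 14.903 mcg/mL.
Steady-state peak Cmax,ss = C₀·R ≈ 14.903 × 2.3491 ≈ 35.009 mcg/mL.
One interval later, Cmin,ss = Cmax,ss·e^(−kτ) ≈ 35.009 × 0.5743 ≈ 20.106 mcg/mL.
Trough 20.1 mcg/mL vs MEC 22 mcg/mL: subtherapeutic.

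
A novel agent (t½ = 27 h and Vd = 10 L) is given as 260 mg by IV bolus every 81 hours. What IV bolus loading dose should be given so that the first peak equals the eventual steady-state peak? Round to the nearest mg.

f = (1/2)^(81/27) ≈ 0.125000; accumulation ratio R = 1/(1−f) ≈ 1.14286.
Loading dose to hit Cmax,ss on first dose: D_load = D_maint·R ≈ 260 × 1.14286 ≈ 297.14 mg.

297 mg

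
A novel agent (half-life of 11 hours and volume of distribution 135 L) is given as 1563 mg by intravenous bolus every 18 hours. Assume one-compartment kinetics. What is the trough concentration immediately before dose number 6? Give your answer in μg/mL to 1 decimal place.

5.5 μg/mL

f = (1/2)^(τ/t½) = (1/2)^(18/11) ≈ 0.3217.
C₀ = D/Vd = 1563/135 ≈ 11.578 μg/mL.
Before the 6th dose, 5 doses have been given. Superposition: Cmin = C₀·(f + f² + … + f^5).
≈ 11.578 × (0.3217 + 0.1035 + 0.0333 + 0.0107 + 0.0034) ≈ 11.578 × 0.4726 ≈ 5.472 μg/mL.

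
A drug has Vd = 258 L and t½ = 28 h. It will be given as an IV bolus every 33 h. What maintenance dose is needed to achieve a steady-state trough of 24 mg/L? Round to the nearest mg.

7824 mg

τ/t½ = 33/28 ≈ 1.1786, so f = (1/2)^(33/28) ≈ 0.441789.
Cmin,ss = (D/Vd)·f/(1−f), so D = Cmin,ss·Vd·(1−f)/f.
D = 24 × 258 × (1−f)/f ≈ 24 × 258 × 1.26352 ≈ 7823.72 mg.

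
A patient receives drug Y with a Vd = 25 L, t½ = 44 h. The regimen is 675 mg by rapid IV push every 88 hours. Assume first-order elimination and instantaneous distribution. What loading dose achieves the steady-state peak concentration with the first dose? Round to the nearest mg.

900 mg

f = (1/2)^(88/44) ≈ 0.250000; accumulation ratio R = 1/(1−f) ≈ 1.33333.
Loading dose to hit Cmax,ss on first dose: D_load = D_maint·R ≈ 675 × 1.33333 ≈ 900.00 mg.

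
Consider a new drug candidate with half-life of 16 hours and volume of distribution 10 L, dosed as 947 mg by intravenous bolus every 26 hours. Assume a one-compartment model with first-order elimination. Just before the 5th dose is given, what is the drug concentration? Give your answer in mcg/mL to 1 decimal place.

f = (1/2)^(τ/t½) = (1/2)^(26/16) ≈ 0.3242.
C₀ = D/Vd = 947/10 ≈ 94.700 mcg/mL.
Before the 5th dose, 4 doses have been given. Superposition: Cmin = C₀·(f + f² + … + f^4).
≈ 94.700 × (0.3242 + 0.1051 + 0.0341 + 0.0110) ≈ 94.700 × 0.4744 ≈ 44.926 mcg/mL.

44.9 mcg/mL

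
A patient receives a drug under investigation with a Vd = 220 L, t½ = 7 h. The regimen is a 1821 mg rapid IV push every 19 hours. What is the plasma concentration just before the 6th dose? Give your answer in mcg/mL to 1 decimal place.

f = (1/2)^(τ/t½) = (1/2)^(19/7) ≈ 0.1524.
C₀ = D/Vd = 1821/220 ≈ 8.277 mcg/mL.
Before the 6th dose, 5 doses have been given. Superposition: Cmin = C₀·(f + f² + … + f^5).
≈ 8.277 × (0.1524 + 0.0232 + 0.0035 + 0.0005 + 0.0001) ≈ 8.277 × 0.1797 ≈ 1.487 mcg/mL.

1.5 mcg/mL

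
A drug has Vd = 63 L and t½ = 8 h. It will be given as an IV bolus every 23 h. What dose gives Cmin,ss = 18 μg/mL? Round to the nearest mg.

τ/t½ = 23/8 ≈ 2.875, so f = (1/2)^(23/8) ≈ 0.136313.
Cmin,ss = (D/Vd)·f/(1−f), so D = Cmin,ss·Vd·(1−f)/f.
D = 18 × 63 × (1−f)/f ≈ 18 × 63 × 6.33606 ≈ 7185.09 mg.

7185 mg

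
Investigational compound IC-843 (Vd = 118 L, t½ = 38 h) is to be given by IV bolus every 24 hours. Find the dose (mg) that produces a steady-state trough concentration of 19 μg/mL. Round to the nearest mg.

τ/t½ = 24/38 ≈ 0.63158, so f = (1/2)^(24/38) ≈ 0.645470.
Cmin,ss = (D/Vd)·f/(1−f), so D = Cmin,ss·Vd·(1−f)/f.
D = 19 × 118 × (1−f)/f ≈ 19 × 118 × 0.54926 ≈ 1231.44 mg.

1231 mg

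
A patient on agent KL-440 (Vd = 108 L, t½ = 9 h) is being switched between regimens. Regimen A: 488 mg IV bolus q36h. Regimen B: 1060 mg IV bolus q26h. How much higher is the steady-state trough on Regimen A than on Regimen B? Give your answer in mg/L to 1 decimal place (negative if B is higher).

-1.2 mg/L

Regimen A: f = (1/2)^(36/9) ≈ 0.0625; Cmin,ss = (488/108)·f/(1−f) ≈ 0.301 mg/L.
Regimen B: f = (1/2)^(26/9) ≈ 0.1350; Cmin,ss = (1060/108)·f/(1−f) ≈ 1.532 mg/L.
Difference ≈ 0.301 − 1.532 ≈ -1.231 mg/L.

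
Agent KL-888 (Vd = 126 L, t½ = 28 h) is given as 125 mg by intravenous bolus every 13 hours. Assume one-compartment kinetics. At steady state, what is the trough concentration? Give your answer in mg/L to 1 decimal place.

τ/t½ = 13/28 ≈ 0.46429, so fraction remaining f = (1/2)^(13/28) ≈ 0.7248.
Each bolus raises the concentration by D/Vd = 125/126 ≈ 0.992 mg/L.
Steady-state trough Cmin,ss = C₀·f/(1−f) ≈ 0.992 × 0.7248/0.2752 ≈ 2.613 mg/L.

2.6 mg/L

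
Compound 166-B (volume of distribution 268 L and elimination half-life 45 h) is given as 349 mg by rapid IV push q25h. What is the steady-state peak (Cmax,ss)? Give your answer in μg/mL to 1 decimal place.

4.1 μg/mL

Over one 25-h interval, 25/45 ≈ 0.55556 half-lives elapse, leaving f ≈ 0.6804 of each dose.
Accumulation ratio R = 1/(1 − f) ≈ 1/0.3196 ≈ 3.1289.
Single-dose peak C₀ = D/Vd = 349/268 ≈ 1.302 μg/mL.
Cmax,ss = C₀/(1 − f) ≈ 1.302/0.3196 ≈ 4.074 μg/mL.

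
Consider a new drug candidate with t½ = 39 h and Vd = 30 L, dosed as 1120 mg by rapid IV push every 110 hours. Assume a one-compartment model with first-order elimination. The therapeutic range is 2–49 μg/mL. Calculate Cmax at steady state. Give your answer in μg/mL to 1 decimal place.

43.5 μg/mL

k = ln2/t½ = ln2/39 ≈ 0.017773 h⁻¹; fraction remaining f = e^(−kτ) = e^(−0.017773×110) ≈ 0.1416.
At steady state, accumulation factor R = 1/(1 − e^(−kτ)) ≈ 1.1650.
Single-dose peak C₀ = D/Vd = 1120/30 ≈ 37.333 μg/mL.
Steady-state peak Cmax,ss = C₀·R ≈ 37.333 × 1.1650 ≈ 43.493 μg/mL.
Peak 43.5 μg/mL vs MTC 49 μg/mL: below toxic threshold.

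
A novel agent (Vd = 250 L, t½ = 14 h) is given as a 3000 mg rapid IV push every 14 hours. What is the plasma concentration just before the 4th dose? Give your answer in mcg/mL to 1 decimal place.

10.5 mcg/mL

f = (1/2)^(τ/t½) = (1/2)^(14/14) ≈ 0.5000.
C₀ = D/Vd = 3000/250 ≈ 12.000 mcg/mL.
Before the 4th dose, 3 doses have been given. Superposition: Cmin = C₀·(f + f² + … + f^3).
≈ 12.000 × (0.5000 + 0.2500 + 0.1250) ≈ 12.000 × 0.8750 ≈ 10.500 mcg/mL.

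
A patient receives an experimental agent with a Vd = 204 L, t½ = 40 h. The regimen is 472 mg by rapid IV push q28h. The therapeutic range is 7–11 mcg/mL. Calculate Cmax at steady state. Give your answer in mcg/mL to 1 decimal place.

6.0 mcg/mL

Over one 28-h interval, 28/40 ≈ 0.7 half-lives elapse, leaving f ≈ 0.6156 of each dose.
Accumulation ratio R = 1/(1 − f) ≈ 1/0.3844 ≈ 2.6015.
Each bolus raises the concentration by D/Vd = 472/204 ≈ 2.314 mcg/mL.
Steady-state peak Cmax,ss = C₀·R ≈ 2.314 × 2.6015 ≈ 6.020 mcg/mL.
Peak 6.0 mcg/mL vs MTC 11 mcg/mL: below toxic threshold.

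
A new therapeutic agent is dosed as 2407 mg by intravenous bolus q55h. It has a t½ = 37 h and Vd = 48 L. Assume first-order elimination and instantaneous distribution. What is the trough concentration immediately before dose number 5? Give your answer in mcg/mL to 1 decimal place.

f = (1/2)^(τ/t½) = (1/2)^(55/37) ≈ 0.3569.
C₀ = D/Vd = 2407/48 ≈ 50.146 mcg/mL.
Before the 5th dose, 4 doses have been given. Superposition: Cmin = C₀·(f + f² + … + f^4).
≈ 50.146 × (0.3569 + 0.1274 + 0.0455 + 0.0162) ≈ 50.146 × 0.5460 ≈ 27.380 mcg/mL.

27.4 mcg/mL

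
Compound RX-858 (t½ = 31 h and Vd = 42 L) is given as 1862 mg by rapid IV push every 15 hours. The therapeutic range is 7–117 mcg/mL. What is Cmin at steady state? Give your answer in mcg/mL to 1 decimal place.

τ/t½ = 15/31 ≈ 0.48387, so fraction remaining f = (1/2)^(15/31) ≈ 0.7151.
Accumulation ratio R = 1/(1 − f) ≈ 1/0.2849 ≈ 3.5100.
Single-dose peak C₀ = D/Vd = 1862/42 ≈ 44.333 mcg/mL.
Steady-state peak Cmax,ss = C₀·R ≈ 44.333 × 3.5100 ≈ 155.609 mcg/mL.
One interval later, Cmin,ss = Cmax,ss·e^(−kτ) ≈ 155.609 × 0.7151 ≈ 111.276 mcg/mL.
Trough 111.3 mcg/mL vs MEC 7 mcg/mL: adequate.

111.3 mcg/mL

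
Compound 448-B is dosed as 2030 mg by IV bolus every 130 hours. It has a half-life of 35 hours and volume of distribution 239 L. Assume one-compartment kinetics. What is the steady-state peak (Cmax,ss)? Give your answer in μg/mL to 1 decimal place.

9.2 μg/mL

τ/t½ = 130/35 ≈ 3.7143, so fraction remaining f = (1/2)^(130/35) ≈ 0.0762.
Accumulation ratio R = 1/(1 − f) ≈ 1/0.9238 ≈ 1.0825.
Each bolus raises the concentration by D/Vd = 2030/239 ≈ 8.494 μg/mL.
Cmax,ss = C₀/(1 − f) ≈ 8.494/0.9238 ≈ 9.195 μg/mL.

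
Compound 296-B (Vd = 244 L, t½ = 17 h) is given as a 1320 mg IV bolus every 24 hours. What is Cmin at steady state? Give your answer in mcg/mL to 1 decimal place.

3.3 mcg/mL

Over one 24-h interval, 24/17 ≈ 1.4118 half-lives elapse, leaving f ≈ 0.3759 of each dose.
At steady state, accumulation factor R = 1/(1 − e^(−kτ)) ≈ 1.6023.
Each bolus raises the concentration by D/Vd = 1320/244 ≈ 5.410 mcg/mL.
Cmax,ss = C₀/(1 − f) ≈ 5.410/0.6241 ≈ 8.668 mcg/mL.
Steady-state trough Cmin,ss = Cmax,ss·f ≈ 8.668 × 0.3759 ≈ 3.258 mcg/mL.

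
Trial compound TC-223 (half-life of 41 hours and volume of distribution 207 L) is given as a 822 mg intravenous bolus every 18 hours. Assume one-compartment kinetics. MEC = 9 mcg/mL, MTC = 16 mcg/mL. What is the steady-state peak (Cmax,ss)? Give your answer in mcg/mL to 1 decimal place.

Over one 18-h interval, 18/41 ≈ 0.43902 half-lives elapse, leaving f ≈ 0.7376 of each dose.
At steady state, accumulation factor R = 1/(1 − e^(−kτ)) ≈ 3.8110.
Each bolus raises the concentration by D/Vd = 822/207 ≈ 3.971 mcg/mL.
Cmax,ss = C₀/(1 − f) ≈ 3.971/0.2624 ≈ 15.133 mcg/mL.
Peak 15.1 mcg/mL vs MTC 16 mcg/mL: below toxic threshold.

15.1 mcg/mL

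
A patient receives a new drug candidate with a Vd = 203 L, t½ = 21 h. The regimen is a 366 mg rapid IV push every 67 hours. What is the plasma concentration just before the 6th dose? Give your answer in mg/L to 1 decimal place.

f = (1/2)^(τ/t½) = (1/2)^(67/21) ≈ 0.1095.
C₀ = D/Vd = 366/203 ≈ 1.803 mg/L.
Before the 6th dose, 5 doses have been given. Superposition: Cmin = C₀·(f + f² + … + f^5).
≈ 1.803 × (0.1095 + 0.0120 + 0.0013 + 0.0001 + 0.0000) ≈ 1.803 × 0.1229 ≈ 0.222 mg/L.

0.2 mg/L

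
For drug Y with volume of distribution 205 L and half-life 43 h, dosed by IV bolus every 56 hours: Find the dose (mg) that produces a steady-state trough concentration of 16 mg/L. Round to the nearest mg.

4809 mg

τ/t½ = 56/43 ≈ 1.3023, so f = (1/2)^(56/43) ≈ 0.405472.
Cmin,ss = (D/Vd)·f/(1−f), so D = Cmin,ss·Vd·(1−f)/f.
D = 16 × 205 × (1−f)/f ≈ 16 × 205 × 1.46626 ≈ 4809.33 mg.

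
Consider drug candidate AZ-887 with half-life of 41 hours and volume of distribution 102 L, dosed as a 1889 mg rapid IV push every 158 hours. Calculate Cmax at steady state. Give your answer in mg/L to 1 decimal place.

k = ln2/t½ = ln2/41 ≈ 0.016906 h⁻¹; fraction remaining f = e^(−kτ) = e^(−0.016906×158) ≈ 0.0692.
At steady state, accumulation factor R = 1/(1 − e^(−kτ)) ≈ 1.0743.
Single-dose peak C₀ = D/Vd = 1889/102 ≈ 18.520 mg/L.
Steady-state peak Cmax,ss = C₀·R ≈ 18.520 × 1.0743 ≈ 19.896 mg/L.

19.9 mg/L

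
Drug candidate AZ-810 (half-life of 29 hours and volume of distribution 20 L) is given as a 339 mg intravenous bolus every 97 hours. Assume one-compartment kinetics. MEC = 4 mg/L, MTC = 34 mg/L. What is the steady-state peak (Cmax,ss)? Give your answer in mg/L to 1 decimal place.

18.8 mg/L

k = ln2/t½ = ln2/29 ≈ 0.023902 h⁻¹; fraction remaining f = e^(−kτ) = e^(−0.023902×97) ≈ 0.0984.
At steady state, accumulation factor R = 1/(1 − e^(−kτ)) ≈ 1.1091.
Each bolus raises the concentration by D/Vd = 339/20 ≈ 16.950 mg/L.
Steady-state peak Cmax,ss = C₀·R ≈ 16.950 × 1.1091 ≈ 18.799 mg/L.
Peak 18.8 mg/L vs MTC 34 mg/L: below toxic threshold.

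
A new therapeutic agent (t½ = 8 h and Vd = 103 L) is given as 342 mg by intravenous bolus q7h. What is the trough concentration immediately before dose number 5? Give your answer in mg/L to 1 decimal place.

f = (1/2)^(τ/t½) = (1/2)^(7/8) ≈ 0.5453.
C₀ = D/Vd = 342/103 ≈ 3.320 mg/L.
Before the 5th dose, 4 doses have been given. Superposition: Cmin = C₀·(f + f² + … + f^4).
≈ 3.320 × (0.5453 + 0.2974 + 0.1621 + 0.0884) ≈ 3.320 × 1.0932 ≈ 3.629 mg/L.

3.6 mg/L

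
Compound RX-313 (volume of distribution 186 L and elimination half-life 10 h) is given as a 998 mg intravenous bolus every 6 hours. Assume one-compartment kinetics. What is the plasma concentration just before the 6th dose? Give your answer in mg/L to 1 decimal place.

f = (1/2)^(τ/t½) = (1/2)^(6/10) ≈ 0.6598.
C₀ = D/Vd = 998/186 ≈ 5.366 mg/L.
Before the 6th dose, 5 doses have been given. Superposition: Cmin = C₀·(f + f² + … + f^5).
≈ 5.366 × (0.6598 + 0.4353 + 0.2872 + 0.1895 + 0.1250) ≈ 5.366 × 1.6968 ≈ 9.105 mg/L.

9.1 mg/L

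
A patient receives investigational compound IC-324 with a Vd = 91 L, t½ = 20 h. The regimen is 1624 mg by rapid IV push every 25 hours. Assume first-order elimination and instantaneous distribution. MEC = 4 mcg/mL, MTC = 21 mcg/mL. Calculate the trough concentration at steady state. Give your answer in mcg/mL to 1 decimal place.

12.9 mcg/mL

τ/t½ = 25/20 ≈ 1.25, so fraction remaining f = (1/2)^(25/20) ≈ 0.4204.
At steady state, accumulation factor R = 1/(1 − e^(−kτ)) ≈ 1.7253.
Each bolus raises the concentration by D/Vd = 1624/91 ≈ 17.846 mcg/mL.
Cmax,ss = C₀/(1 − f) ≈ 17.846/0.5796 ≈ 30.790 mcg/mL.
Steady-state trough Cmin,ss = Cmax,ss·f ≈ 30.790 × 0.4204 ≈ 12.944 mcg/mL.
Trough 12.9 mcg/mL vs MEC 4 mcg/mL: adequate.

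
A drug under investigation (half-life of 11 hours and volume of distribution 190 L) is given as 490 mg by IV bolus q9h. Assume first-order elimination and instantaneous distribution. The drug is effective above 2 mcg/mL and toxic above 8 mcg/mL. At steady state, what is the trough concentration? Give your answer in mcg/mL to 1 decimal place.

τ/t½ = 9/11 ≈ 0.81818, so fraction remaining f = (1/2)^(9/11) ≈ 0.5672.
Each bolus raises the concentration by D/Vd = 490/190 ≈ 2.579 mcg/mL.
Steady-state trough Cmin,ss = C₀·f/(1−f) ≈ 2.579 × 0.5672/0.4328 ≈ 3.380 mcg/mL.
Trough 3.4 mcg/mL vs MEC 2 mcg/mL: adequate.

3.4 mcg/mL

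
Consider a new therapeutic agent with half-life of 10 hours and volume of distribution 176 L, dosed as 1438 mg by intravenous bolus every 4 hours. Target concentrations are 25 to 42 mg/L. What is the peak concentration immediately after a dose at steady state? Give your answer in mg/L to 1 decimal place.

τ/t½ = 4/10 ≈ 0.4, so fraction remaining f = (1/2)^(4/10) ≈ 0.7579.
Accumulation ratio R = 1/(1 − f) ≈ 1/0.2421 ≈ 4.1305.
Single-dose peak C₀ = D/Vd = 1438/176 ≈ 8.170 mg/L.
Steady-state peak Cmax,ss = C₀·R ≈ 8.170 × 4.1305 ≈ 33.746 mg/L.
Peak 33.7 mg/L vs MTC 42 mg/L: below toxic threshold.

33.7 mg/L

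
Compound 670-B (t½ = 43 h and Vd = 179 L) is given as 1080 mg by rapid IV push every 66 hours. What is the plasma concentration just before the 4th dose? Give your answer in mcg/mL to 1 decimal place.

f = (1/2)^(τ/t½) = (1/2)^(66/43) ≈ 0.3451.
C₀ = D/Vd = 1080/179 ≈ 6.034 mcg/mL.
Before the 4th dose, 3 doses have been given. Superposition: Cmin = C₀·(f + f² + … + f^3).
≈ 6.034 × (0.3451 + 0.1191 + 0.0411) ≈ 6.034 × 0.5053 ≈ 3.049 mcg/mL.

3.0 mcg/mL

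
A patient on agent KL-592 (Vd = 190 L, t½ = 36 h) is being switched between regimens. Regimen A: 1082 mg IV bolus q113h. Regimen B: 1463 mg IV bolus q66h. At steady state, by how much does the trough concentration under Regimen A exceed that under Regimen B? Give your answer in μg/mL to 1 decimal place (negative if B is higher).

-2.3 μg/mL

Regimen A: f = (1/2)^(113/36) ≈ 0.1135; Cmin,ss = (1082/190)·f/(1−f) ≈ 0.729 μg/mL.
Regimen B: f = (1/2)^(66/36) ≈ 0.2806; Cmin,ss = (1463/190)·f/(1−f) ≈ 3.003 μg/mL.
Difference ≈ 0.729 − 3.003 ≈ -2.274 μg/mL.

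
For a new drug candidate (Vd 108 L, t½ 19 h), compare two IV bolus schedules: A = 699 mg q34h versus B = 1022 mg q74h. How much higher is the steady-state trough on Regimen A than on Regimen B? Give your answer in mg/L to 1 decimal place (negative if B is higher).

Regimen A: f = (1/2)^(34/19) ≈ 0.2893; Cmin,ss = (699/108)·f/(1−f) ≈ 2.635 mg/L.
Regimen B: f = (1/2)^(74/19) ≈ 0.0672; Cmin,ss = (1022/108)·f/(1−f) ≈ 0.682 mg/L.
Difference ≈ 2.635 − 0.682 ≈ 1.953 mg/L.

2.0 mg/L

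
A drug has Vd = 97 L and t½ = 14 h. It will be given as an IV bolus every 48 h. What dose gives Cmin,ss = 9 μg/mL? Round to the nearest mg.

τ/t½ = 48/14 ≈ 3.4286, so f = (1/2)^(48/14) ≈ 0.092875.
Cmin,ss = (D/Vd)·f/(1−f), so D = Cmin,ss·Vd·(1−f)/f.
D = 9 × 97 × (1−f)/f ≈ 9 × 97 × 9.76716 ≈ 8526.73 mg.

8527 mg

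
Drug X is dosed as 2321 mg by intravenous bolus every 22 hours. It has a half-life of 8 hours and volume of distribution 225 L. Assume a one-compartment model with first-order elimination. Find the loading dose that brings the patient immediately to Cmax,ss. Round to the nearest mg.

2726 mg

f = (1/2)^(22/8) ≈ 0.148651; accumulation ratio R = 1/(1−f) ≈ 1.17461.
Loading dose to hit Cmax,ss on first dose: D_load = D_maint·R ≈ 2321 × 1.17461 ≈ 2726.27 mg.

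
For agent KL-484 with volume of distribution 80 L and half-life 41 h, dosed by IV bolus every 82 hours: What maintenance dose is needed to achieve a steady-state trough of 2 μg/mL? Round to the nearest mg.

τ/t½ = 82/41 ≈ 2, so f = (1/2)^(82/41) ≈ 0.250000.
Cmin,ss = (D/Vd)·f/(1−f), so D = Cmin,ss·Vd·(1−f)/f.
D = 2 × 80 × (1−f)/f ≈ 2 × 80 × 3.00000 ≈ 480.00 mg.

480 mg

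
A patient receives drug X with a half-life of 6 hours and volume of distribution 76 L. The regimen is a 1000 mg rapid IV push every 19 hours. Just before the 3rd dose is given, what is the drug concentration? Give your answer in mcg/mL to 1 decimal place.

f = (1/2)^(τ/t½) = (1/2)^(19/6) ≈ 0.1114.
C₀ = D/Vd = 1000/76 ≈ 13.158 mcg/mL.
Before the 3rd dose, 2 doses have been given. Superposition: Cmin = C₀·(f + f²).
≈ 13.158 × (0.1114 + 0.0124) ≈ 13.158 × 0.1238 ≈ 1.629 mcg/mL.

1.6 mcg/mL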